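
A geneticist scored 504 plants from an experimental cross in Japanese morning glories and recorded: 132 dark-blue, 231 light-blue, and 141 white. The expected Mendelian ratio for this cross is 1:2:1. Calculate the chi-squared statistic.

Expected counts for N = 504 under a 1:2:1 ratio (total parts = 4):
  dark-blue: 504 × 1/4 = 126
  light-blue: 504 × 2/4 = 252
  white: 504 × 1/4 = 126
χ² = Σ (O − E)² / E
  dark-blue: (132 − 126)² / 126 = 0.2857
  light-blue: (231 − 252)² / 252 = 1.7500
  white: (141 − 126)² / 126 = 1.7857
χ² = 0.2857 + 1.7500 + 1.7857 = 3.8214 ≈ 3.821

3.821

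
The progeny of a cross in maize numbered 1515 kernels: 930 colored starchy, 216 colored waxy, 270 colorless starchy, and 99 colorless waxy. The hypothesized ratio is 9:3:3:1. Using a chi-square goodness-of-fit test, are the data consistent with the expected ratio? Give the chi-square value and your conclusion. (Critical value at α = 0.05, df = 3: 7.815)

Total ratio parts = 16. Expected numbers out of 1515:
  colored starchy: 1515 × 9/16 = 852.1875
  colored waxy: 1515 × 3/16 = 284.0625
  colorless starchy: 1515 × 3/16 = 284.0625
  colorless waxy: 1515 × 1/16 = 94.6875
χ² = Σ (O − E)² / E
  colored starchy: (930 − 852.1875)² / 852.1875 = 7.1050
  colored waxy: (216 − 284.0625)² / 284.0625 = 16.3080
  colorless starchy: (270 − 284.0625)² / 284.0625 = 0.6962
  colorless waxy: (99 − 94.6875)² / 94.6875 = 0.1964
χ² = 7.1050 + 16.3080 + 0.6962 + 0.1964 = 24.3056 ≈ 24.306
Degrees of freedom = 4 − 1 = 3; critical value at α = 0.05 is 7.815.
Since 24.306 > 7.815, we reject the null hypothesis — the data do not fit the 9:3:3:1 ratio.

24.306; not consistent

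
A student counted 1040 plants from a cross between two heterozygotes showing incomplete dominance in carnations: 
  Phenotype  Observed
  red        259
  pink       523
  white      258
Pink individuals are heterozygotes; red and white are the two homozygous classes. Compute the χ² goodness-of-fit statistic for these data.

With incomplete dominance, a heterozygote × heterozygote cross gives a 1:2:1 phenotypic ratio.
Expected counts for N = 1040 under a 1:2:1 ratio (total parts = 4):
  red: 1040 × 1/4 = 260
  pink: 1040 × 2/4 = 520
  white: 1040 × 1/4 = 260
χ² = Σ (O − E)² / E
  red: (259 − 260)² / 260 = 0.0038
  pink: (523 − 520)² / 520 = 0.0173
  white: (258 − 260)² / 260 = 0.0154
χ² = 0.0038 + 0.0173 + 0.0154 = 0.0365 ≈ 0.037

0.037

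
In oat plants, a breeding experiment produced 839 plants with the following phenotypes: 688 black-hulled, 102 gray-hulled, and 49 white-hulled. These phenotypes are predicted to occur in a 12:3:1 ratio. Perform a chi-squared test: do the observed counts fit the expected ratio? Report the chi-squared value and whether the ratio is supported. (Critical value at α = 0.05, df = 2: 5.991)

25.159; not consistent

Total ratio parts = 16. Expected numbers out of 839:
  black-hulled: 839 × 12/16 = 629.25
  gray-hulled: 839 × 3/16 = 157.3125
  white-hulled: 839 × 1/16 = 52.4375
χ² = Σ (O − E)² / E
  black-hulled: (688 − 629.25)² / 629.25 = 5.4852
  gray-hulled: (102 − 157.3125)² / 157.3125 = 19.4484
  white-hulled: (49 − 52.4375)² / 52.4375 = 0.2253
χ² = 5.4852 + 19.4484 + 0.2253 = 25.1589 ≈ 25.159
Degrees of freedom = 3 − 1 = 2; critical value at α = 0.05 is 5.991.
Since 25.159 > 5.991, we reject the null hypothesis — the data do not fit the 12:3:1 ratio.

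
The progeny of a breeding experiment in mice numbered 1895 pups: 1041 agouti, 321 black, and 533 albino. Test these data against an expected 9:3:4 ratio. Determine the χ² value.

11.307

The 9:3:4 ratio has 16 parts, so with N = 1895 the expected counts are:
  agouti: 1895 × 9/16 = 1065.9375
  black: 1895 × 3/16 = 355.3125
  albino: 1895 × 4/16 = 473.75
χ² = Σ (O − E)² / E
  agouti: (1041 − 1065.9375)² / 1065.9375 = 0.5834
  black: (321 − 355.3125)² / 355.3125 = 3.3136
  albino: (533 − 473.75)² / 473.75 = 7.4102
χ² = 0.5834 + 3.3136 + 7.4102 = 11.3072 ≈ 11.307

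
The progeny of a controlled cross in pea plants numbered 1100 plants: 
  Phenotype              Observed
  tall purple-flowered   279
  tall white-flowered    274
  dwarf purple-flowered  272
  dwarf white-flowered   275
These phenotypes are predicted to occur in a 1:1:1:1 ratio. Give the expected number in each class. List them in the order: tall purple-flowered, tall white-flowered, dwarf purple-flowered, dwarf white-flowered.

The 1:1:1:1 ratio has 4 parts, so with N = 1100 the expected counts are:
  tall purple-flowered: 1100 × 1/4 = 275
  tall white-flowered: 1100 × 1/4 = 275
  dwarf purple-flowered: 1100 × 1/4 = 275
  dwarf white-flowered: 1100 × 1/4 = 275

275, 275, 275, 275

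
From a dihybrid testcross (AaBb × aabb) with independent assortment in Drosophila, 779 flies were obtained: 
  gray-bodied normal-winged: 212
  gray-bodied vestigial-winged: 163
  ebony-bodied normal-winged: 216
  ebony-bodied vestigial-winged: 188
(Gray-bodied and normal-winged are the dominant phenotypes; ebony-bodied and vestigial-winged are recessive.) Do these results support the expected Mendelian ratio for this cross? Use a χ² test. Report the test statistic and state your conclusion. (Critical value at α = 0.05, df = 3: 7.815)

A dihybrid testcross with independent assortment gives a 1:1:1:1 ratio.
Total ratio parts = 4. Expected numbers out of 779:
  gray-bodied normal-winged: 779 × 1/4 = 194.75
  gray-bodied vestigial-winged: 779 × 1/4 = 194.75
  ebony-bodied normal-winged: 779 × 1/4 = 194.75
  ebony-bodied vestigial-winged: 779 × 1/4 = 194.75
χ² = Σ (O − E)² / E
  gray-bodied normal-winged: (212 − 194.75)² / 194.75 = 1.5279
  gray-bodied vestigial-winged: (163 − 194.75)² / 194.75 = 5.1762
  ebony-bodied normal-winged: (216 − 194.75)² / 194.75 = 2.3187
  ebony-bodied vestigial-winged: (188 − 194.75)² / 194.75 = 0.2340
χ² = 1.5279 + 5.1762 + 2.3187 + 0.2340 = 9.2568 ≈ 9.257
Degrees of freedom = 4 − 1 = 3; critical value at α = 0.05 is 7.815.
Since 9.257 > 7.815, we reject the null hypothesis — the data do not fit the 1:1:1:1 ratio.

9.257; not consistent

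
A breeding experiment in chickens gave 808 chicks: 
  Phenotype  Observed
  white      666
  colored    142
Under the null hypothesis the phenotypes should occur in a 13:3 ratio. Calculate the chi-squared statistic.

0.733

The 13:3 ratio has 16 parts, so with N = 808 the expected counts are:
  white: 808 × 13/16 = 656.5
  colored: 808 × 3/16 = 151.5
χ² = Σ (O − E)² / E
  white: (666 − 656.5)² / 656.5 = 0.1375
  colored: (142 − 151.5)² / 151.5 = 0.5957
χ² = 0.1375 + 0.5957 = 0.7332 ≈ 0.733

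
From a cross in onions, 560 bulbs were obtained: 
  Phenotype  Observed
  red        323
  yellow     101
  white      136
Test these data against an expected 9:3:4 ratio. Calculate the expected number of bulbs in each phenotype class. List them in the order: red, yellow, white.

315, 105, 140

Under the 9:3:4 hypothesis (Σ ratio = 16, N = 560):
  red: 560 × 9/16 = 315
  yellow: 560 × 3/16 = 105
  white: 560 × 4/16 = 140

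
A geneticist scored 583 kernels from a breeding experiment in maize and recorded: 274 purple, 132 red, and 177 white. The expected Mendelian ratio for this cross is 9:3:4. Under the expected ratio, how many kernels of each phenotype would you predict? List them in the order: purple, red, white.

327.9375, 109.3125, 145.75

The 9:3:4 ratio has 16 parts, so with N = 583 the expected counts are:
  purple: 583 × 9/16 = 327.9375
  red: 583 × 3/16 = 109.3125
  white: 583 × 4/16 = 145.75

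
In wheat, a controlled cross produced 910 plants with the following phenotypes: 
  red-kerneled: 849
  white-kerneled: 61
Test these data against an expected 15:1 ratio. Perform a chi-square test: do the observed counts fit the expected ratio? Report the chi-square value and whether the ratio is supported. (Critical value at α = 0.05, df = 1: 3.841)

0.319; consistent

Expected counts for N = 910 under a 15:1 ratio (total parts = 16):
  red-kerneled: 910 × 15/16 = 853.125
  white-kerneled: 910 × 1/16 = 56.875
χ² = Σ (O − E)² / E
  red-kerneled: (849 − 853.125)² / 853.125 = 0.0199
  white-kerneled: (61 − 56.875)² / 56.875 = 0.2992
χ² = 0.0199 + 0.2992 = 0.3191 ≈ 0.319
Degrees of freedom = 2 − 1 = 1; critical value at α = 0.05 is 3.841.
Since 0.319 < 3.841, we fail to reject the null hypothesis — the data are consistent with the 15:1 ratio.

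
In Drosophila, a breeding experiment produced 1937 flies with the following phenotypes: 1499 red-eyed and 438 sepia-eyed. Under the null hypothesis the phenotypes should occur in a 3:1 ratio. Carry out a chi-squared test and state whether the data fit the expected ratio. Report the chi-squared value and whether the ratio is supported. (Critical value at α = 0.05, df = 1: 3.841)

Under the 3:1 hypothesis (Σ ratio = 4, N = 1937):
  red-eyed: 1937 × 3/4 = 1452.75
  sepia-eyed: 1937 × 1/4 = 484.25
χ² = Σ (O − E)² / E
  red-eyed: (1499 − 1452.75)² / 1452.75 = 1.4724
  sepia-eyed: (438 − 484.25)² / 484.25 = 4.4173
χ² = 1.4724 + 4.4173 = 5.8897 ≈ 5.890
Degrees of freedom = 2 − 1 = 1; critical value at α = 0.05 is 3.841.
Since 5.890 > 3.841, we reject the null hypothesis — the data do not fit the 3:1 ratio.

5.890; not consistent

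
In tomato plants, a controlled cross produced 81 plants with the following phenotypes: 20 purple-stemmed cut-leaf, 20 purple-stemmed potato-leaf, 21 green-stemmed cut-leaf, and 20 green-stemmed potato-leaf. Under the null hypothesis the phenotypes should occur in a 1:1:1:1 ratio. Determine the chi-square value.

0.037

Expected counts for N = 81 under a 1:1:1:1 ratio (total parts = 4):
  purple-stemmed cut-leaf: 81 × 1/4 = 20.25
  purple-stemmed potato-leaf: 81 × 1/4 = 20.25
  green-stemmed cut-leaf: 81 × 1/4 = 20.25
  green-stemmed potato-leaf: 81 × 1/4 = 20.25
χ² = Σ (O − E)² / E
  purple-stemmed cut-leaf: (20 − 20.25)² / 20.25 = 0.0031
  purple-stemmed potato-leaf: (20 − 20.25)² / 20.25 = 0.0031
  green-stemmed cut-leaf: (21 − 20.25)² / 20.25 = 0.0278
  green-stemmed potato-leaf: (20 − 20.25)² / 20.25 = 0.0031
χ² = 0.0031 + 0.0031 + 0.0278 + 0.0031 = 0.0371 ≈ 0.037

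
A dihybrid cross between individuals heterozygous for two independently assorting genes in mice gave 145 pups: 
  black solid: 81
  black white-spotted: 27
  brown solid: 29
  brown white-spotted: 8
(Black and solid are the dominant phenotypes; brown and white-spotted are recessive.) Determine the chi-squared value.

A dihybrid F₂ with independent assortment and complete dominance at both loci gives a 9:3:3:1 phenotypic ratio.
Expected counts for N = 145 under a 9:3:3:1 ratio (total parts = 16):
  black solid: 145 × 9/16 = 81.5625
  black white-spotted: 145 × 3/16 = 27.1875
  brown solid: 145 × 3/16 = 27.1875
  brown white-spotted: 145 × 1/16 = 9.0625
χ² = Σ (O − E)² / E
  black solid: (81 − 81.5625)² / 81.5625 = 0.0039
  black white-spotted: (27 − 27.1875)² / 27.1875 = 0.0013
  brown solid: (29 − 27.1875)² / 27.1875 = 0.1208
  brown white-spotted: (8 − 9.0625)² / 9.0625 = 0.1246
χ² = 0.0039 + 0.0013 + 0.1208 + 0.1246 = 0.2506 ≈ 0.251

0.251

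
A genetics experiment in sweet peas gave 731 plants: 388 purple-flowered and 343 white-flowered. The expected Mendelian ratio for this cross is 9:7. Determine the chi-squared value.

The 9:7 ratio has 16 parts, so with N = 731 the expected counts are:
  purple-flowered: 731 × 9/16 = 411.1875
  white-flowered: 731 × 7/16 = 319.8125
χ² = Σ (O − E)² / E
  purple-flowered: (388 − 411.1875)² / 411.1875 = 1.3076
  white-flowered: (343 − 319.8125)² / 319.8125 = 1.6812
χ² = 1.3076 + 1.6812 = 2.9888 ≈ 2.989

2.989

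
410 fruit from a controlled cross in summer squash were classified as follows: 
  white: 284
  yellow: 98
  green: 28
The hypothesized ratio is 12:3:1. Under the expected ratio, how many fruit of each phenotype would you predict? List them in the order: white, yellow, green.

Under the 12:3:1 hypothesis (Σ ratio = 16, N = 410):
  white: 410 × 12/16 = 307.5
  yellow: 410 × 3/16 = 76.875
  green: 410 × 1/16 = 25.625

307.5, 76.875, 25.625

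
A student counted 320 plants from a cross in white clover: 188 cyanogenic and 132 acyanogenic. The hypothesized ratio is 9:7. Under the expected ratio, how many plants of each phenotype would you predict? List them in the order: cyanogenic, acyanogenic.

Under the 9:7 hypothesis (Σ ratio = 16, N = 320):
  cyanogenic: 320 × 9/16 = 180
  acyanogenic: 320 × 7/16 = 140

180, 140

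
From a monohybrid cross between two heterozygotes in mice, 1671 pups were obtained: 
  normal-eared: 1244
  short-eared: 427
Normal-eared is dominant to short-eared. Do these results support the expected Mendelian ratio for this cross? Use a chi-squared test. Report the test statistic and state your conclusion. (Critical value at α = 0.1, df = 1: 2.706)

For a monohybrid cross between heterozygotes with complete dominance, the expected phenotypic ratio is 3:1.
Under the 3:1 hypothesis (Σ ratio = 4, N = 1671):
  normal-eared: 1671 × 3/4 = 1253.25
  short-eared: 1671 × 1/4 = 417.75
χ² = Σ (O − E)² / E
  normal-eared: (1244 − 1253.25)² / 1253.25 = 0.0683
  short-eared: (427 − 417.75)² / 417.75 = 0.2048
χ² = 0.0683 + 0.2048 = 0.2731 ≈ 0.273
Degrees of freedom = 2 − 1 = 1; critical value at α = 0.1 is 2.706.
Since 0.273 < 2.706, we fail to reject the null hypothesis — the data are consistent with the 3:1 ratio.

0.273; consistent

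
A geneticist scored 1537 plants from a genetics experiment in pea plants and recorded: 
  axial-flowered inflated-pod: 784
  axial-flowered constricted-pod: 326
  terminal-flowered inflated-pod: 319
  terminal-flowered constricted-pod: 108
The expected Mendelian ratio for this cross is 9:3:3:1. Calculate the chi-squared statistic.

17.246

Total ratio parts = 16. Expected numbers out of 1537:
  axial-flowered inflated-pod: 1537 × 9/16 = 864.5625
  axial-flowered constricted-pod: 1537 × 3/16 = 288.1875
  terminal-flowered inflated-pod: 1537 × 3/16 = 288.1875
  terminal-flowered constricted-pod: 1537 × 1/16 = 96.0625
χ² = Σ (O − E)² / E
  axial-flowered inflated-pod: (784 − 864.5625)² / 864.5625 = 7.5071
  axial-flowered constricted-pod: (326 − 288.1875)² / 288.1875 = 4.9613
  terminal-flowered inflated-pod: (319 − 288.1875)² / 288.1875 = 3.2944
  terminal-flowered constricted-pod: (108 − 96.0625)² / 96.0625 = 1.4834
χ² = 7.5071 + 4.9613 + 3.2944 + 1.4834 = 17.2462 ≈ 17.246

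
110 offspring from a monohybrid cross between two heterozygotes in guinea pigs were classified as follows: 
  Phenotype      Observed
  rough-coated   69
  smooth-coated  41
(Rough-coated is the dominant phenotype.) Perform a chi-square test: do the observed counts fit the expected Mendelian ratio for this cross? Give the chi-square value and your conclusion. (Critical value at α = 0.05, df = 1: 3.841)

8.836; not consistent

For a monohybrid cross between heterozygotes with complete dominance, the expected phenotypic ratio is 3:1.
Under the 3:1 hypothesis (Σ ratio = 4, N = 110):
  rough-coated: 110 × 3/4 = 82.5
  smooth-coated: 110 × 1/4 = 27.5
χ² = Σ (O − E)² / E
  rough-coated: (69 − 82.5)² / 82.5 = 2.2091
  smooth-coated: (41 − 27.5)² / 27.5 = 6.6273
χ² = 2.2091 + 6.6273 = 8.8364 ≈ 8.836
Degrees of freedom = 2 − 1 = 1; critical value at α = 0.05 is 3.841.
Since 8.836 > 3.841, we reject the null hypothesis — the data do not fit the 3:1 ratio.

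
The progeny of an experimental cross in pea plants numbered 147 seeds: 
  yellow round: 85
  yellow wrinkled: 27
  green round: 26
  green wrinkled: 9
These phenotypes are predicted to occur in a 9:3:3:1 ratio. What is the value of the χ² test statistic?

0.169

Total ratio parts = 16. Expected numbers out of 147:
  yellow round: 147 × 9/16 = 82.6875
  yellow wrinkled: 147 × 3/16 = 27.5625
  green round: 147 × 3/16 = 27.5625
  green wrinkled: 147 × 1/16 = 9.1875
χ² = Σ (O − E)² / E
  yellow round: (85 − 82.6875)² / 82.6875 = 0.0647
  yellow wrinkled: (27 − 27.5625)² / 27.5625 = 0.0115
  green round: (26 − 27.5625)² / 27.5625 = 0.0886
  green wrinkled: (9 − 9.1875)² / 9.1875 = 0.0038
χ² = 0.0647 + 0.0115 + 0.0886 + 0.0038 = 0.1686 ≈ 0.169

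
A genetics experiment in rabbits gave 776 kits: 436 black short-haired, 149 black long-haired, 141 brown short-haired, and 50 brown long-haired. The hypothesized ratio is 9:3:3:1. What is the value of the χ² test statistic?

0.270

The 9:3:3:1 ratio has 16 parts, so with N = 776 the expected counts are:
  black short-haired: 776 × 9/16 = 436.5
  black long-haired: 776 × 3/16 = 145.5
  brown short-haired: 776 × 3/16 = 145.5
  brown long-haired: 776 × 1/16 = 48.5
χ² = Σ (O − E)² / E
  black short-haired: (436 − 436.5)² / 436.5 = 0.0006
  black long-haired: (149 − 145.5)² / 145.5 = 0.0842
  brown short-haired: (141 − 145.5)² / 145.5 = 0.1392
  brown long-haired: (50 − 48.5)² / 48.5 = 0.0464
χ² = 0.0006 + 0.0842 + 0.1392 + 0.0464 = 0.2704 ≈ 0.270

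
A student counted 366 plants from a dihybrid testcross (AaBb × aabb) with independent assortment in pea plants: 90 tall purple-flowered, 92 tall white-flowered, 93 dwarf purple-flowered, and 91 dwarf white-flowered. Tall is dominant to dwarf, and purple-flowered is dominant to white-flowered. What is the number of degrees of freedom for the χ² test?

A dihybrid testcross with independent assortment gives a 1:1:1:1 ratio.
A goodness-of-fit test with 4 phenotype classes has df = 4 − 1 = 3.

3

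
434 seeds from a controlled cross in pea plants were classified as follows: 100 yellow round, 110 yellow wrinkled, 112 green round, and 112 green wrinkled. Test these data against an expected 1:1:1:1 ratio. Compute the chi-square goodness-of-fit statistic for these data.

0.912

Under the 1:1:1:1 hypothesis (Σ ratio = 4, N = 434):
  yellow round: 434 × 1/4 = 108.5
  yellow wrinkled: 434 × 1/4 = 108.5
  green round: 434 × 1/4 = 108.5
  green wrinkled: 434 × 1/4 = 108.5
χ² = Σ (O − E)² / E
  yellow round: (100 − 108.5)² / 108.5 = 0.6659
  yellow wrinkled: (110 − 108.5)² / 108.5 = 0.0207
  green round: (112 − 108.5)² / 108.5 = 0.1129
  green wrinkled: (112 − 108.5)² / 108.5 = 0.1129
χ² = 0.6659 + 0.0207 + 0.1129 + 0.1129 = 0.9124 ≈ 0.912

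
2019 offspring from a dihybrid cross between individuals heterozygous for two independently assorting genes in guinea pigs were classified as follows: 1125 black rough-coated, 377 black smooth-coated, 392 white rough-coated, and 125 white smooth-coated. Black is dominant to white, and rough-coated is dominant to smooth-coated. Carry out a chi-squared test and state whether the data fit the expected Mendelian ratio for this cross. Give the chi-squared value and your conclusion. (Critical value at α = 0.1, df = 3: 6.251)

A dihybrid F₂ with independent assortment and complete dominance at both loci gives a 9:3:3:1 phenotypic ratio.
The 9:3:3:1 ratio has 16 parts, so with N = 2019 the expected counts are:
  black rough-coated: 2019 × 9/16 = 1135.6875
  black smooth-coated: 2019 × 3/16 = 378.5625
  white rough-coated: 2019 × 3/16 = 378.5625
  white smooth-coated: 2019 × 1/16 = 126.1875
χ² = Σ (O − E)² / E
  black rough-coated: (1125 − 1135.6875)² / 1135.6875 = 0.1006
  black smooth-coated: (377 − 378.5625)² / 378.5625 = 0.0064
  white rough-coated: (392 − 378.5625)² / 378.5625 = 0.4770
  white smooth-coated: (125 − 126.1875)² / 126.1875 = 0.0112
χ² = 0.1006 + 0.0064 + 0.4770 + 0.0112 = 0.5952 ≈ 0.595
Degrees of freedom = 4 − 1 = 3; critical value at α = 0.1 is 6.251.
Since 0.595 < 6.251, we fail to reject the null hypothesis — the data are consistent with the 9:3:3:1 ratio.

0.595; consistent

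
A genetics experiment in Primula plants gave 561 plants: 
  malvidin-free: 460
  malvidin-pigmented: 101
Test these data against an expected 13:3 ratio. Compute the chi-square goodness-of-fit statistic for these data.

0.205

Under the 13:3 hypothesis (Σ ratio = 16, N = 561):
  malvidin-free: 561 × 13/16 = 455.8125
  malvidin-pigmented: 561 × 3/16 = 105.1875
χ² = Σ (O − E)² / E
  malvidin-free: (460 − 455.8125)² / 455.8125 = 0.0385
  malvidin-pigmented: (101 − 105.1875)² / 105.1875 = 0.1667
χ² = 0.0385 + 0.1667 = 0.2052 ≈ 0.205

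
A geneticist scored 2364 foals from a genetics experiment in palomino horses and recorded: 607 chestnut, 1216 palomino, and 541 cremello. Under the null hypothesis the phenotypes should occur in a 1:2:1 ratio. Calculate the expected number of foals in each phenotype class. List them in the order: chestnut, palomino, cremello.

591, 1182, 591

Expected counts for N = 2364 under a 1:2:1 ratio (total parts = 4):
  chestnut: 2364 × 1/4 = 591
  palomino: 2364 × 2/4 = 1182
  cremello: 2364 × 1/4 = 591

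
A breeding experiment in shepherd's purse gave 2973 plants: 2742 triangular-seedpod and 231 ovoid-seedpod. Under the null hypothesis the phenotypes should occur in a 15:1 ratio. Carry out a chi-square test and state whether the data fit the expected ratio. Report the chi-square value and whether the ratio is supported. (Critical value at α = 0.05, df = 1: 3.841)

The 15:1 ratio has 16 parts, so with N = 2973 the expected counts are:
  triangular-seedpod: 2973 × 15/16 = 2787.1875
  ovoid-seedpod: 2973 × 1/16 = 185.8125
χ² = Σ (O − E)² / E
  triangular-seedpod: (2742 − 2787.1875)² / 2787.1875 = 0.7326
  ovoid-seedpod: (231 − 185.8125)² / 185.8125 = 10.9891
χ² = 0.7326 + 10.9891 = 11.7217 ≈ 11.722
Degrees of freedom = 2 − 1 = 1; critical value at α = 0.05 is 3.841.
Since 11.722 > 3.841, we reject the null hypothesis — the data do not fit the 15:1 ratio.

11.722; not consistent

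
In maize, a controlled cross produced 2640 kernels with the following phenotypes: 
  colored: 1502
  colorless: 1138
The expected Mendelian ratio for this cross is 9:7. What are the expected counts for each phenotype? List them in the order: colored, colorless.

Expected counts for N = 2640 under a 9:7 ratio (total parts = 16):
  colored: 2640 × 9/16 = 1485
  colorless: 2640 × 7/16 = 1155

1485, 1155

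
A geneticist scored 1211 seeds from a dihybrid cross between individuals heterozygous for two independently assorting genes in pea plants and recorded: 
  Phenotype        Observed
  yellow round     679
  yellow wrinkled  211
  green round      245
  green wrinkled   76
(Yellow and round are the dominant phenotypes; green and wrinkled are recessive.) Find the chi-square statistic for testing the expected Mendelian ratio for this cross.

2.562

A dihybrid F₂ with independent assortment and complete dominance at both loci gives a 9:3:3:1 phenotypic ratio.
Total ratio parts = 16. Expected numbers out of 1211:
  yellow round: 1211 × 9/16 = 681.1875
  yellow wrinkled: 1211 × 3/16 = 227.0625
  green round: 1211 × 3/16 = 227.0625
  green wrinkled: 1211 × 1/16 = 75.6875
χ² = Σ (O − E)² / E
  yellow round: (679 − 681.1875)² / 681.1875 = 0.0070
  yellow wrinkled: (211 − 227.0625)² / 227.0625 = 1.1363
  green round: (245 − 227.0625)² / 227.0625 = 1.4170
  green wrinkled: (76 − 75.6875)² / 75.6875 = 0.0013
χ² = 0.0070 + 1.1363 + 1.4170 + 0.0013 = 2.5616 ≈ 2.562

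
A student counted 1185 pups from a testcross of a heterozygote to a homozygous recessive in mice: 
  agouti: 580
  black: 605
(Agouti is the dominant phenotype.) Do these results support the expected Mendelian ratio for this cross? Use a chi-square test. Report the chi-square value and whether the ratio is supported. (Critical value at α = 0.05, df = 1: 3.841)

A testcross of a heterozygote (Aa × aa) gives a 1:1 phenotypic ratio.
Expected counts for N = 1185 under a 1:1 ratio (total parts = 2):
  agouti: 1185 × 1/2 = 592.5
  black: 1185 × 1/2 = 592.5
χ² = Σ (O − E)² / E
  agouti: (580 − 592.5)² / 592.5 = 0.2637
  black: (605 − 592.5)² / 592.5 = 0.2637
χ² = 0.2637 + 0.2637 = 0.5274 ≈ 0.527
Degrees of freedom = 2 − 1 = 1; critical value at α = 0.05 is 3.841.
Since 0.527 < 3.841, we fail to reject the null hypothesis — the data are consistent with the 1:1 ratio.

0.527; consistent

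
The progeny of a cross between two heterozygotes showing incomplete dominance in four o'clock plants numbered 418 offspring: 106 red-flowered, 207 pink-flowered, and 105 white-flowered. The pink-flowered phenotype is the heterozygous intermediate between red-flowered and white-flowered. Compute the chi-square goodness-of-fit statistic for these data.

0.043

With incomplete dominance, a heterozygote × heterozygote cross gives a 1:2:1 phenotypic ratio.
The 1:2:1 ratio has 4 parts, so with N = 418 the expected counts are:
  red-flowered: 418 × 1/4 = 104.5
  pink-flowered: 418 × 2/4 = 209
  white-flowered: 418 × 1/4 = 104.5
χ² = Σ (O − E)² / E
  red-flowered: (106 − 104.5)² / 104.5 = 0.0215
  pink-flowered: (207 − 209)² / 209 = 0.0191
  white-flowered: (105 − 104.5)² / 104.5 = 0.0024
χ² = 0.0215 + 0.0191 + 0.0024 = 0.043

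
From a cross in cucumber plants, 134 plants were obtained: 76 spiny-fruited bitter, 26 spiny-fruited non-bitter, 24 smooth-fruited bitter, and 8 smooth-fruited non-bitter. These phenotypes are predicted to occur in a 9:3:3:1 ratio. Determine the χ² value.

0.103

Under the 9:3:3:1 hypothesis (Σ ratio = 16, N = 134):
  spiny-fruited bitter: 134 × 9/16 = 75.375
  spiny-fruited non-bitter: 134 × 3/16 = 25.125
  smooth-fruited bitter: 134 × 3/16 = 25.125
  smooth-fruited non-bitter: 134 × 1/16 = 8.375
χ² = Σ (O − E)² / E
  spiny-fruited bitter: (76 − 75.375)² / 75.375 = 0.0052
  spiny-fruited non-bitter: (26 − 25.125)² / 25.125 = 0.0305
  smooth-fruited bitter: (24 − 25.125)² / 25.125 = 0.0504
  smooth-fruited non-bitter: (8 − 8.375)² / 8.375 = 0.0168
χ² = 0.0052 + 0.0305 + 0.0504 + 0.0168 = 0.1029 ≈ 0.103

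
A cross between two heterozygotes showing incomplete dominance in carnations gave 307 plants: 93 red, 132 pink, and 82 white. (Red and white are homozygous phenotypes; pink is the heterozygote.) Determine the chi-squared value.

6.811

With incomplete dominance, a heterozygote × heterozygote cross gives a 1:2:1 phenotypic ratio.
Under the 1:2:1 hypothesis (Σ ratio = 4, N = 307):
  red: 307 × 1/4 = 76.75
  pink: 307 × 2/4 = 153.5
  white: 307 × 1/4 = 76.75
χ² = Σ (O − E)² / E
  red: (93 − 76.75)² / 76.75 = 3.4406
  pink: (132 − 153.5)² / 153.5 = 3.0114
  white: (82 − 76.75)² / 76.75 = 0.3591
χ² = 3.4406 + 3.0114 + 0.3591 = 6.8111 ≈ 6.811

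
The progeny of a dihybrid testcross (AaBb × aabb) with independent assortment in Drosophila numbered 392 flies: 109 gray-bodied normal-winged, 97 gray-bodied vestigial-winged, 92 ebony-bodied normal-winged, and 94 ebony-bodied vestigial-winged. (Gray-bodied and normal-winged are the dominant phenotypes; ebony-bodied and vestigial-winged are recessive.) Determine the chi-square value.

A dihybrid testcross with independent assortment gives a 1:1:1:1 ratio.
Expected counts for N = 392 under a 1:1:1:1 ratio (total parts = 4):
  gray-bodied normal-winged: 392 × 1/4 = 98
  gray-bodied vestigial-winged: 392 × 1/4 = 98
  ebony-bodied normal-winged: 392 × 1/4 = 98
  ebony-bodied vestigial-winged: 392 × 1/4 = 98
χ² = Σ (O − E)² / E
  gray-bodied normal-winged: (109 − 98)² / 98 = 1.2347
  gray-bodied vestigial-winged: (97 − 98)² / 98 = 0.0102
  ebony-bodied normal-winged: (92 − 98)² / 98 = 0.3673
  ebony-bodied vestigial-winged: (94 − 98)² / 98 = 0.1633
χ² = 1.2347 + 0.0102 + 0.3673 + 0.1633 = 1.7755 ≈ 1.776

1.776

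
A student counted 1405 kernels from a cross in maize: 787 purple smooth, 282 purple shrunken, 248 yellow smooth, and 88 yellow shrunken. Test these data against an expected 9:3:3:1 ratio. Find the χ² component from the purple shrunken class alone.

1.308

Expected counts for N = 1405 under a 9:3:3:1 ratio (total parts = 16):
  purple smooth: 1405 × 9/16 = 790.3125
  purple shrunken: 1405 × 3/16 = 263.4375
  yellow smooth: 1405 × 3/16 = 263.4375
  yellow shrunken: 1405 × 1/16 = 87.8125
Contribution of purple shrunken: (282 − 263.4375)² / 263.4375 = 1.3080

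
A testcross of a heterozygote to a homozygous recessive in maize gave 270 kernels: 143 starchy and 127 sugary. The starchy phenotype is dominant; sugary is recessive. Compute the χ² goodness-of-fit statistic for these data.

A testcross of a heterozygote (Aa × aa) gives a 1:1 phenotypic ratio.
Total ratio parts = 2. Expected numbers out of 270:
  starchy: 270 × 1/2 = 135
  sugary: 270 × 1/2 = 135
χ² = Σ (O − E)² / E
  starchy: (143 − 135)² / 135 = 0.4741
  sugary: (127 − 135)² / 135 = 0.4741
χ² = 0.4741 + 0.4741 = 0.9482 ≈ 0.948

0.948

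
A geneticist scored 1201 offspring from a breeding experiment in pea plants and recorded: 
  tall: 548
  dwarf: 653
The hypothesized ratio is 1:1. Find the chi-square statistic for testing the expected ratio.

9.180

The 1:1 ratio has 2 parts, so with N = 1201 the expected counts are:
  tall: 1201 × 1/2 = 600.5
  dwarf: 1201 × 1/2 = 600.5
χ² = Σ (O − E)² / E
  tall: (548 − 600.5)² / 600.5 = 4.5899
  dwarf: (653 − 600.5)² / 600.5 = 4.5899
χ² = 4.5899 + 4.5899 = 9.1798 ≈ 9.180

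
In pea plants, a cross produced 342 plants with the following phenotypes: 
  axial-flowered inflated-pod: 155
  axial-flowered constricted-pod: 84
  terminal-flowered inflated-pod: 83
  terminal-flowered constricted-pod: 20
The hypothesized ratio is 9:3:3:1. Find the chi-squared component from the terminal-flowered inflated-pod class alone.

Under the 9:3:3:1 hypothesis (Σ ratio = 16, N = 342):
  axial-flowered inflated-pod: 342 × 9/16 = 192.375
  axial-flowered constricted-pod: 342 × 3/16 = 64.125
  terminal-flowered inflated-pod: 342 × 3/16 = 64.125
  terminal-flowered constricted-pod: 342 × 1/16 = 21.375
Contribution of terminal-flowered inflated-pod: (83 − 64.125)² / 64.125 = 5.5558

5.556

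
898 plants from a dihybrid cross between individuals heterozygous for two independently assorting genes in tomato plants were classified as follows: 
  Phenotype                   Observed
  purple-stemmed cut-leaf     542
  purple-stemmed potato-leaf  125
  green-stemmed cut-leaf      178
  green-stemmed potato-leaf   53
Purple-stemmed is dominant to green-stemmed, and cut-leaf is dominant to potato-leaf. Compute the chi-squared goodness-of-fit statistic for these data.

A dihybrid F₂ with independent assortment and complete dominance at both loci gives a 9:3:3:1 phenotypic ratio.
Under the 9:3:3:1 hypothesis (Σ ratio = 16, N = 898):
  purple-stemmed cut-leaf: 898 × 9/16 = 505.125
  purple-stemmed potato-leaf: 898 × 3/16 = 168.375
  green-stemmed cut-leaf: 898 × 3/16 = 168.375
  green-stemmed potato-leaf: 898 × 1/16 = 56.125
χ² = Σ (O − E)² / E
  purple-stemmed cut-leaf: (542 − 505.125)² / 505.125 = 2.6919
  purple-stemmed potato-leaf: (125 − 168.375)² / 168.375 = 11.1738
  green-stemmed cut-leaf: (178 − 168.375)² / 168.375 = 0.5502
  green-stemmed potato-leaf: (53 − 56.125)² / 56.125 = 0.1740
χ² = 2.6919 + 11.1738 + 0.5502 + 0.1740 = 14.5899 ≈ 14.590

14.590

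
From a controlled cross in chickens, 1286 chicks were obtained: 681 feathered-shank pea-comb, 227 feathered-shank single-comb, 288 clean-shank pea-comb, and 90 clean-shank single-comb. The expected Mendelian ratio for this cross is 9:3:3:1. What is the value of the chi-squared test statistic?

Under the 9:3:3:1 hypothesis (Σ ratio = 16, N = 1286):
  feathered-shank pea-comb: 1286 × 9/16 = 723.375
  feathered-shank single-comb: 1286 × 3/16 = 241.125
  clean-shank pea-comb: 1286 × 3/16 = 241.125
  clean-shank single-comb: 1286 × 1/16 = 80.375
χ² = Σ (O − E)² / E
  feathered-shank pea-comb: (681 − 723.375)² / 723.375 = 2.4823
  feathered-shank single-comb: (227 − 241.125)² / 241.125 = 0.8274
  clean-shank pea-comb: (288 − 241.125)² / 241.125 = 9.1126
  clean-shank single-comb: (90 − 80.375)² / 80.375 = 1.1526
χ² = 2.4823 + 0.8274 + 9.1126 + 1.1526 = 13.5749 ≈ 13.575

13.575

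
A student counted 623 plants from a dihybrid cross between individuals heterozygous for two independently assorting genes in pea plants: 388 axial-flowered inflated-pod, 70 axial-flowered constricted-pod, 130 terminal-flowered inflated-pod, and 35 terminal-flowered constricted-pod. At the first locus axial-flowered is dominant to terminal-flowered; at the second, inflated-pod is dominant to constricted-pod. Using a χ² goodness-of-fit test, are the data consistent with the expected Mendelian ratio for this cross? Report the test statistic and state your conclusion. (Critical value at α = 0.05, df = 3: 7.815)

A dihybrid F₂ with independent assortment and complete dominance at both loci gives a 9:3:3:1 phenotypic ratio.
Total ratio parts = 16. Expected numbers out of 623:
  axial-flowered inflated-pod: 623 × 9/16 = 350.4375
  axial-flowered constricted-pod: 623 × 3/16 = 116.8125
  terminal-flowered inflated-pod: 623 × 3/16 = 116.8125
  terminal-flowered constricted-pod: 623 × 1/16 = 38.9375
χ² = Σ (O − E)² / E
  axial-flowered inflated-pod: (388 − 350.4375)² / 350.4375 = 4.0262
  axial-flowered constricted-pod: (70 − 116.8125)² / 116.8125 = 18.7601
  terminal-flowered inflated-pod: (130 − 116.8125)² / 116.8125 = 1.4888
  terminal-flowered constricted-pod: (35 − 38.9375)² / 38.9375 = 0.3982
χ² = 4.0262 + 18.7601 + 1.4888 + 0.3982 = 24.6733 ≈ 24.673
Degrees of freedom = 4 − 1 = 3; critical value at α = 0.05 is 7.815.
Since 24.673 > 7.815, we reject the null hypothesis — the data do not fit the 9:3:3:1 ratio.

24.673; not consistent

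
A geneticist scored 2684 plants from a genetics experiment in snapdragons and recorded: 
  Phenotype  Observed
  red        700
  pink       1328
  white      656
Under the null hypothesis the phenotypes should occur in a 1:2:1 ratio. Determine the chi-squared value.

Expected counts for N = 2684 under a 1:2:1 ratio (total parts = 4):
  red: 2684 × 1/4 = 671
  pink: 2684 × 2/4 = 1342
  white: 2684 × 1/4 = 671
χ² = Σ (O − E)² / E
  red: (700 − 671)² / 671 = 1.2534
  pink: (1328 − 1342)² / 1342 = 0.1461
  white: (656 − 671)² / 671 = 0.3353
χ² = 1.2534 + 0.1461 + 0.3353 = 1.7348 ≈ 1.735

1.735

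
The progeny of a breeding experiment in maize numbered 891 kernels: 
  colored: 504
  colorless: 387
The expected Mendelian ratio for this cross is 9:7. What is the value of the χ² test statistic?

0.036

Total ratio parts = 16. Expected numbers out of 891:
  colored: 891 × 9/16 = 501.1875
  colorless: 891 × 7/16 = 389.8125
χ² = Σ (O − E)² / E
  colored: (504 − 501.1875)² / 501.1875 = 0.0158
  colorless: (387 − 389.8125)² / 389.8125 = 0.0203
χ² = 0.0158 + 0.0203 = 0.0361 ≈ 0.036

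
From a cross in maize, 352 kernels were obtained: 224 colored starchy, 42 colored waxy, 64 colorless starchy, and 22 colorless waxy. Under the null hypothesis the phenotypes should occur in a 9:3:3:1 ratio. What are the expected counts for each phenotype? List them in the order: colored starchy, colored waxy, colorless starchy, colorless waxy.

The 9:3:3:1 ratio has 16 parts, so with N = 352 the expected counts are:
  colored starchy: 352 × 9/16 = 198
  colored waxy: 352 × 3/16 = 66
  colorless starchy: 352 × 3/16 = 66
  colorless waxy: 352 × 1/16 = 22

198, 66, 66, 22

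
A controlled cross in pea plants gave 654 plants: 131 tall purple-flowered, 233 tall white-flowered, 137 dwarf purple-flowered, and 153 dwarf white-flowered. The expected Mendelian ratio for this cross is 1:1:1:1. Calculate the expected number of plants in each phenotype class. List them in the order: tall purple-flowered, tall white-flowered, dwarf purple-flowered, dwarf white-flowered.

163.5, 163.5, 163.5, 163.5

Expected counts for N = 654 under a 1:1:1:1 ratio (total parts = 4):
  tall purple-flowered: 654 × 1/4 = 163.5
  tall white-flowered: 654 × 1/4 = 163.5
  dwarf purple-flowered: 654 × 1/4 = 163.5
  dwarf white-flowered: 654 × 1/4 = 163.5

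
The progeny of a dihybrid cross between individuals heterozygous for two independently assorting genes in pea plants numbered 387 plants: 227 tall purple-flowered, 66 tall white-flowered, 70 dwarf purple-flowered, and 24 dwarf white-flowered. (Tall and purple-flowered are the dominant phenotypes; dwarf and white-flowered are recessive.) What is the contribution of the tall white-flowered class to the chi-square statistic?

0.594

A dihybrid F₂ with independent assortment and complete dominance at both loci gives a 9:3:3:1 phenotypic ratio.
Expected counts for N = 387 under a 9:3:3:1 ratio (total parts = 16):
  tall purple-flowered: 387 × 9/16 = 217.6875
  tall white-flowered: 387 × 3/16 = 72.5625
  dwarf purple-flowered: 387 × 3/16 = 72.5625
  dwarf white-flowered: 387 × 1/16 = 24.1875
Contribution of tall white-flowered: (66 − 72.5625)² / 72.5625 = 0.5935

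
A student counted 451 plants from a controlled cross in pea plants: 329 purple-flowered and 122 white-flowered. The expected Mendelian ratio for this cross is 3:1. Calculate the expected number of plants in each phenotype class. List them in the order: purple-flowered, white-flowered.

338.25, 112.75

The 3:1 ratio has 4 parts, so with N = 451 the expected counts are:
  purple-flowered: 451 × 3/4 = 338.25
  white-flowered: 451 × 1/4 = 112.75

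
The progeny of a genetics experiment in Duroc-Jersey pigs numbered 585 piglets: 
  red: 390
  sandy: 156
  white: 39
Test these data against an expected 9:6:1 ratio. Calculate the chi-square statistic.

29.756

Total ratio parts = 16. Expected numbers out of 585:
  red: 585 × 9/16 = 329.0625
  sandy: 585 × 6/16 = 219.375
  white: 585 × 1/16 = 36.5625
χ² = Σ (O − E)² / E
  red: (390 − 329.0625)² / 329.0625 = 11.2847
  sandy: (156 − 219.375)² / 219.375 = 18.3083
  white: (39 − 36.5625)² / 36.5625 = 0.1625
χ² = 11.2847 + 18.3083 + 0.1625 = 29.7555 ≈ 29.756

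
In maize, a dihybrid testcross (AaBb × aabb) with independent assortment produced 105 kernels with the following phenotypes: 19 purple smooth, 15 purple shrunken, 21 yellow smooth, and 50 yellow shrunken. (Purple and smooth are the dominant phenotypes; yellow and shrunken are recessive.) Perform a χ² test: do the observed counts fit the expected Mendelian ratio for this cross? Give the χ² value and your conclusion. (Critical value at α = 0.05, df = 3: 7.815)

A dihybrid testcross with independent assortment gives a 1:1:1:1 ratio.
The 1:1:1:1 ratio has 4 parts, so with N = 105 the expected counts are:
  purple smooth: 105 × 1/4 = 26.25
  purple shrunken: 105 × 1/4 = 26.25
  yellow smooth: 105 × 1/4 = 26.25
  yellow shrunken: 105 × 1/4 = 26.25
χ² = Σ (O − E)² / E
  purple smooth: (19 − 26.25)² / 26.25 = 2.0024
  purple shrunken: (15 − 26.25)² / 26.25 = 4.8214
  yellow smooth: (21 − 26.25)² / 26.25 = 1.0500
  yellow shrunken: (50 − 26.25)² / 26.25 = 21.4881
χ² = 2.0024 + 4.8214 + 1.0500 + 21.4881 = 29.3619 ≈ 29.362
Degrees of freedom = 4 − 1 = 3; critical value at α = 0.05 is 7.815.
Since 29.362 > 7.815, we reject the null hypothesis — the data do not fit the 1:1:1:1 ratio.

29.362; not consistent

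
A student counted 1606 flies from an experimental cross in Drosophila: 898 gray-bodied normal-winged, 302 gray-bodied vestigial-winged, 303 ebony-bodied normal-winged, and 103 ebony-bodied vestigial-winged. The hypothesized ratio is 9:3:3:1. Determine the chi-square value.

0.115

The 9:3:3:1 ratio has 16 parts, so with N = 1606 the expected counts are:
  gray-bodied normal-winged: 1606 × 9/16 = 903.375
  gray-bodied vestigial-winged: 1606 × 3/16 = 301.125
  ebony-bodied normal-winged: 1606 × 3/16 = 301.125
  ebony-bodied vestigial-winged: 1606 × 1/16 = 100.375
χ² = Σ (O − E)² / E
  gray-bodied normal-winged: (898 − 903.375)² / 903.375 = 0.0320
  gray-bodied vestigial-winged: (302 − 301.125)² / 301.125 = 0.0025
  ebony-bodied normal-winged: (303 − 301.125)² / 301.125 = 0.0117
  ebony-bodied vestigial-winged: (103 − 100.375)² / 100.375 = 0.0686
χ² = 0.0320 + 0.0025 + 0.0117 + 0.0686 = 0.1148 ≈ 0.115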